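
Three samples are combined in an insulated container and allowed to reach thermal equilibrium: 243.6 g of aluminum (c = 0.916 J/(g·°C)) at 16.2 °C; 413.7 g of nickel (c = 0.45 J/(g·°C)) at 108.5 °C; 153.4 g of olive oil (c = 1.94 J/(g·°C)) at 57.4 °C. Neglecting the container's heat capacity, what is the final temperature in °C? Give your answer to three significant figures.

Σ mᵢcᵢ(T − Tᵢ) = 0  ⇒  T = Σ mᵢcᵢTᵢ / Σ mᵢcᵢ
Σ mᵢcᵢ = 243.6×0.916 + 413.7×0.45 + 153.4×1.94 = 706.8986
Σ mᵢcᵢTᵢ = 223.1376×16.2 + 186.165×108.5 + 297.596×57.4 = 40896
T = 40896 / 706.8986 = 57.85 °C

T_f = 57.9 °C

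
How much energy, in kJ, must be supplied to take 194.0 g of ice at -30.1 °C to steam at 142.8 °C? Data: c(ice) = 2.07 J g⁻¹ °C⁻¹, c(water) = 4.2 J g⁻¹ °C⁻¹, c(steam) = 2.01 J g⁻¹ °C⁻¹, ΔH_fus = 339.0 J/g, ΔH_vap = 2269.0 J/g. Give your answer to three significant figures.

q1 (heat ice -30.1→0.0 °C): 194.0 × 2.07 × 30.1 = 12088 J
q2 (melt at 0 °C): 194.0 × 339.0 = 65766 J
q3 (heat water 0.0→100.0 °C): 194.0 × 4.2 × 100.0 = 81480 J
q4 (vaporize at 100 °C): 194.0 × 2269.0 = 440186 J
q5 (heat steam 100.0→142.8 °C): 194.0 × 2.01 × 42.8 = 16689 J
Total: 12088 + 65766 + 81480 + 440186 + 16689 = 616209 J = 616 kJ

q = 616 kJ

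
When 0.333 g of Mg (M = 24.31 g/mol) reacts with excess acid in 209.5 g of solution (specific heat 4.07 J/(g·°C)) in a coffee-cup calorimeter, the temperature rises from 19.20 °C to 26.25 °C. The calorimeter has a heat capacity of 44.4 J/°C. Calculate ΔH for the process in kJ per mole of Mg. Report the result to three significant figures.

ΔH = -462 kJ/mol

|ΔT| = |26.25 − 19.20| = 7.05 °C
|q_surr| = (209.5 × 4.07 + 44.4) × 7.05 = 897.065 × 7.05 = 6324 J
n(Mg) = 0.333 / 24.31 = 0.01370 mol
Temperature rose, so q_rxn = −|q_surr| = -6.324 kJ
ΔH = q_rxn / n = -461.6 kJ/mol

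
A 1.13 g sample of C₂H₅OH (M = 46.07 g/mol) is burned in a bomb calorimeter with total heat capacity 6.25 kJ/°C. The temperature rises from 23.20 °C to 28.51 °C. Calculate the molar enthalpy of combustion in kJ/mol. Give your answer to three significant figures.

ΔT = 28.51 − 23.20 = 5.31 °C
q_cal = C_cal × ΔT = 6.25 × 5.31 = 33.1875 kJ
n = 1.13 / 46.07 = 0.02453 mol
q_rxn = −q_cal = -33.1875 kJ
ΔH = -33.1875 / 0.02453 = -1353 kJ/mol

ΔH = -1350 kJ/mol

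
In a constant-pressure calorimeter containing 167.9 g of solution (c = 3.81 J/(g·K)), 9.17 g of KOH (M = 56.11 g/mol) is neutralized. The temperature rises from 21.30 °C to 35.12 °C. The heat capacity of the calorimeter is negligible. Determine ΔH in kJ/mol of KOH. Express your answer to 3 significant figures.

ΔH = -54.1 kJ/mol

|ΔT| = |35.12 − 21.30| = 13.82 °C
|q_surr| = (167.9 × 3.81) × 13.82 = 639.699 × 13.82 = 8841 J
n(KOH) = 9.17 / 56.11 = 0.1634 mol
Temperature rose, so q_rxn = −|q_surr| = -8.841 kJ
ΔH = q_rxn / n = -54.11 kJ/mol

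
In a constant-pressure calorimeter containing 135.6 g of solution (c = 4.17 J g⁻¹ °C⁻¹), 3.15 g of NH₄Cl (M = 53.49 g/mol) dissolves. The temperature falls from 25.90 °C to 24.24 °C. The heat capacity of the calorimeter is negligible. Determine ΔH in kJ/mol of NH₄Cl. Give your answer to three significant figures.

|ΔT| = |24.24 − 25.90| = 1.66 °C
|q_surr| = (135.6 × 4.17) × 1.66 = 565.452 × 1.66 = 938.7 J
n(NH₄Cl) = 3.15 / 53.49 = 0.05889 mol
Temperature fell, so q_rxn = +|q_surr| = 0.9387 kJ
ΔH = q_rxn / n = 15.94 kJ/mol

ΔH = 15.9 kJ/mol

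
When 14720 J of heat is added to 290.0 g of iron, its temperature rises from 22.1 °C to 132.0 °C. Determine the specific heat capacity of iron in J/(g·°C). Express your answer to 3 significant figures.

c = q / (m ΔT) = 14720 / (290.0 × 109.9)
c = 14720 / 31871 = 0.462 J/(g·°C)

c = 0.462 J/(g·°C)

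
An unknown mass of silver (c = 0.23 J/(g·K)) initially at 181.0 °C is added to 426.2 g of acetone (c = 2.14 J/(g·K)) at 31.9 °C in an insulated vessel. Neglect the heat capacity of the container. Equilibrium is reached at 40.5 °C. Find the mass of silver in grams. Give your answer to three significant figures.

m = 243 g

q_gained = (426.2 × 2.14) × (40.5 − 31.9) = 7844 J
q_lost = m × 0.23 × (181.0 − 40.5) = 32.315 m
m = 7844 / 32.315 = 243 g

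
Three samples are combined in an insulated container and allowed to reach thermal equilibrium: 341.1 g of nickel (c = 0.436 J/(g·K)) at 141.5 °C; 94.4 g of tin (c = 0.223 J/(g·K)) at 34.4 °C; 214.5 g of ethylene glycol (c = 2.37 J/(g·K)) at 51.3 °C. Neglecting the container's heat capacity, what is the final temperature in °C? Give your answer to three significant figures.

Σ mᵢcᵢ(T − Tᵢ) = 0  ⇒  T = Σ mᵢcᵢTᵢ / Σ mᵢcᵢ
Σ mᵢcᵢ = 341.1×0.436 + 94.4×0.223 + 214.5×2.37 = 678.1358
Σ mᵢcᵢTᵢ = 148.7196×141.5 + 21.0512×34.4 + 508.365×51.3 = 47847
T = 47847 / 678.1358 = 70.56 °C

T_f = 70.6 °C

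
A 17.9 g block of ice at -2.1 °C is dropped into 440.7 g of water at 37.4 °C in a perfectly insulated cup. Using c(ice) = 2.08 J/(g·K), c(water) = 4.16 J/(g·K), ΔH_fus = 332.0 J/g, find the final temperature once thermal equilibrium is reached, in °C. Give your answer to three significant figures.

Heat to bring ice to 0 °C and melt it: q₁ = 17.9×2.08×2.1 + 17.9×332.0 = 6021.0 J
Heat the water can supply cooling to 0 °C: 440.7×4.16×37.4 = 68565.9 J > q₁, so all ice melts.
Energy balance: 440.7×4.16×(37.4 − T) = 6021.0 + 17.9×4.16×(T − 0)
1833.312(37.4 − T) = 6021.0 + 74.464 T
68565.9 − 6021.0 = 1907.776 T
T = 62544.9 / 1907.776 = 32.78 °C

T_f = 32.8 °C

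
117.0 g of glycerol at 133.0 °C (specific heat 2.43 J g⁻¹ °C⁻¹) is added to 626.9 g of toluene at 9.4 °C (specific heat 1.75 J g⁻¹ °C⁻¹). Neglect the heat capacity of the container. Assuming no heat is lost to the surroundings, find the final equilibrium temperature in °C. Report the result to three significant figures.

Heat lost by glycerol = heat gained by toluene.
(117.0)(2.43)(133.0 − T) = (626.9)(1.75)(T − 9.4)
284.31 (133.0 − T) = 1097.075 (T − 9.4)
37813 − 284.31 T = 1097.075 T − 10313
48126 = 1381.385 T
T = 34.84 °C

T_f = 34.8 °C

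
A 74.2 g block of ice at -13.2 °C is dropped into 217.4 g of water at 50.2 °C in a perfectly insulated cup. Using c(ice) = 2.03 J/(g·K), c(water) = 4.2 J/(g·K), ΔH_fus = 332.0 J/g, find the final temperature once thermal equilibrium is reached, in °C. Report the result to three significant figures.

T_f = 15.7 °C

Heat to bring ice to 0 °C and melt it: q₁ = 74.2×2.03×13.2 + 74.2×332.0 = 26623 J
Heat the water can supply cooling to 0 °C: 217.4×4.2×50.2 = 45836.6 J > q₁, so all ice melts.
Energy balance: 217.4×4.2×(50.2 − T) = 26623 + 74.2×4.2×(T − 0)
913.08(50.2 − T) = 26623 + 311.64 T
45836.6 − 26623 = 1224.72 T
T = 19213.6 / 1224.72 = 15.69 °C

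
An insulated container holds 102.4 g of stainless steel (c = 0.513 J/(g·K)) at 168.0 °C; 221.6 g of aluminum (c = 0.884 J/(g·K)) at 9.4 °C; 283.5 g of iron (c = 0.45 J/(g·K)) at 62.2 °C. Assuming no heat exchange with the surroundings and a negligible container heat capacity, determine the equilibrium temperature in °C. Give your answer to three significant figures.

Σ mᵢcᵢ(T − Tᵢ) = 0  ⇒  T = Σ mᵢcᵢTᵢ / Σ mᵢcᵢ
Σ mᵢcᵢ = 102.4×0.513 + 221.6×0.884 + 283.5×0.45 = 376.0006
Σ mᵢcᵢTᵢ = 52.5312×168.0 + 195.8944×9.4 + 127.575×62.2 = 18602
T = 18602 / 376.0006 = 49.47 °C

T_f = 49.5 °C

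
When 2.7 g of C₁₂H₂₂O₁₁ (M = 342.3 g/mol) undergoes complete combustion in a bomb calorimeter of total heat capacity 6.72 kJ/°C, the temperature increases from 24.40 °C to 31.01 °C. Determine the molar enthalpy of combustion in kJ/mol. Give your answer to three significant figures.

ΔH = -5630 kJ/mol

ΔT = 31.01 − 24.40 = 6.61 °C
q_cal = C_cal × ΔT = 6.72 × 6.61 = 44.4192 kJ
n = 2.7 / 342.3 = 0.007888 mol
q_rxn = −q_cal = -44.4192 kJ
ΔH = -44.4192 / 0.007888 = -5631 kJ/mol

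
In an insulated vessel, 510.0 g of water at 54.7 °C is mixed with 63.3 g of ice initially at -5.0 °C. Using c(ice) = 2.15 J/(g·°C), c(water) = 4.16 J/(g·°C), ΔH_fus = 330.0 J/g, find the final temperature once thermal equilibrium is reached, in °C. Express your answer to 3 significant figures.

T_f = 39.6 °C

Heat to bring ice to 0 °C and melt it: q₁ = 63.3×2.15×5.0 + 63.3×330.0 = 21569 J
Heat the water can supply cooling to 0 °C: 510.0×4.16×54.7 = 116052 J > q₁, so all ice melts.
Energy balance: 510.0×4.16×(54.7 − T) = 21569 + 63.3×4.16×(T − 0)
2121.6(54.7 − T) = 21569 + 263.328 T
116052 − 21569 = 2384.928 T
T = 94483 / 2384.928 = 39.62 °C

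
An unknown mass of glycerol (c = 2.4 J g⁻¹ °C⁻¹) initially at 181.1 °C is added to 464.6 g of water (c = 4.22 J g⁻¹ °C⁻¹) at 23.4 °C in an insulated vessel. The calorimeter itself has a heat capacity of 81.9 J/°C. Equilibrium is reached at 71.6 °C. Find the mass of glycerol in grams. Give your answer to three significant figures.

q_gained = (464.6 × 4.22 + 81.9) × (71.6 − 23.4) = 98450 J
q_lost = m × 2.4 × (181.1 − 71.6) = 262.8 m
m = 98450 / 262.8 = 375 g

m = 375 g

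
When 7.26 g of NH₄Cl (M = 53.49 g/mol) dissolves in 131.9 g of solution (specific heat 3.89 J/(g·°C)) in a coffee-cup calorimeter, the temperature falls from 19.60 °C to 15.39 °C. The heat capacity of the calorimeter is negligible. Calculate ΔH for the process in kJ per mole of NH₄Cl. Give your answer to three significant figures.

|ΔT| = |15.39 − 19.60| = 4.21 °C
|q_surr| = (131.9 × 3.89) × 4.21 = 513.091 × 4.21 = 2160 J
n(NH₄Cl) = 7.26 / 53.49 = 0.1357 mol
Temperature fell, so q_rxn = +|q_surr| = 2.160 kJ
ΔH = q_rxn / n = 15.92 kJ/mol

ΔH = 15.9 kJ/mol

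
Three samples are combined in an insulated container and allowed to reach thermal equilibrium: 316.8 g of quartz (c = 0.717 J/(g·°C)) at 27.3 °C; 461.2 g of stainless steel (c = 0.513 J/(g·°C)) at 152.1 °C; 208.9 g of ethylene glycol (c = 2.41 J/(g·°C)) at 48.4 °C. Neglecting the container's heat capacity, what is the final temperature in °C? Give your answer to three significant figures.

Σ mᵢcᵢ(T − Tᵢ) = 0  ⇒  T = Σ mᵢcᵢTᵢ / Σ mᵢcᵢ
Σ mᵢcᵢ = 316.8×0.717 + 461.2×0.513 + 208.9×2.41 = 967.1902
Σ mᵢcᵢTᵢ = 227.1456×27.3 + 236.5956×152.1 + 503.449×48.4 = 66554
T = 66554 / 967.1902 = 68.81 °C

T_f = 68.8 °C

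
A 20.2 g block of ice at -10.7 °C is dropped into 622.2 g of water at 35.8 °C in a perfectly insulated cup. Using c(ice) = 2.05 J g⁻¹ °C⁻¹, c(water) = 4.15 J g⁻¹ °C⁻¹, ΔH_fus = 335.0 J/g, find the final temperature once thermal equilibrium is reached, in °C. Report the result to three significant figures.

T_f = 32.0 °C

Heat to bring ice to 0 °C and melt it: q₁ = 20.2×2.05×10.7 + 20.2×335.0 = 7210.1 J
Heat the water can supply cooling to 0 °C: 622.2×4.15×35.8 = 92440.3 J > q₁, so all ice melts.
Energy balance: 622.2×4.15×(35.8 − T) = 7210.1 + 20.2×4.15×(T − 0)
2582.13(35.8 − T) = 7210.1 + 83.83 T
92440.3 − 7210.1 = 2665.96 T
T = 85230.2 / 2665.96 = 31.97 °C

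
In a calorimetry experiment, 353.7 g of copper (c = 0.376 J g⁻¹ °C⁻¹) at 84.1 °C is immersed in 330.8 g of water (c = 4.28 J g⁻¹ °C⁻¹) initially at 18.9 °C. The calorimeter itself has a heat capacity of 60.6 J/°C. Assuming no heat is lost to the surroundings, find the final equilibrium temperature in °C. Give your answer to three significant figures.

T_f = 24.3 °C

Heat lost by copper = heat gained by water + calorimeter.
(353.7)(0.376)(84.1 − T) = [(330.8)(4.28) + 60.6](T − 18.9)
132.9912 (84.1 − T) = 1476.424 (T − 18.9)
11185 − 132.9912 T = 1476.424 T − 27904
39089 = 1609.4152 T
T = 24.29 °C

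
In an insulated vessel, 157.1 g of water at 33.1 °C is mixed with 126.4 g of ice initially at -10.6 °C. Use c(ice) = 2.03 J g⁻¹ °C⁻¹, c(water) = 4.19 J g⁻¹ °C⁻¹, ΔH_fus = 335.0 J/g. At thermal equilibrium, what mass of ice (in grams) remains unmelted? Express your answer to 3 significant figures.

m_ice remaining = 69.5 g

Heat to warm all ice to 0 °C: 126.4×2.03×10.6 = 2719.9 J
Heat released by water cooling to 0 °C: 157.1×4.19×33.1 = 21788 J
21788 J < 2719.9 + 126.4×335.0 = 45063.9 J, so not all ice melts; final T = 0 °C.
Heat left for melting: 21788 − 2719.9 = 19068.1 J
Mass melted = 19068.1 / 335.0 = 56.92 g
Ice remaining = 126.4 − 56.92 = 69.48 g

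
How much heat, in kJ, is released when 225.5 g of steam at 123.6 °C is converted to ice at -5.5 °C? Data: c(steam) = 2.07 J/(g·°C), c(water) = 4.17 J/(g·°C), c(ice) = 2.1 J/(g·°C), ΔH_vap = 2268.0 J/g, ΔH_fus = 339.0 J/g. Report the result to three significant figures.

q = 696 kJ

q1 (cool steam 123.6→100 °C): 225.5 × 2.07 × 23.6 = 11016 J
q2 (condense at 100 °C): 225.5 × 2268.0 = 511434 J
q3 (cool water 100→0 °C): 225.5 × 4.17 × 100.0 = 94034 J
q4 (freeze at 0 °C): 225.5 × 339.0 = 76445 J
q5 (cool ice 0→-5.5 °C): 225.5 × 2.1 × 5.5 = 2605 J
Total: 11016 + 511434 + 94034 + 76445 + 2605 = 695534 J = 696 kJ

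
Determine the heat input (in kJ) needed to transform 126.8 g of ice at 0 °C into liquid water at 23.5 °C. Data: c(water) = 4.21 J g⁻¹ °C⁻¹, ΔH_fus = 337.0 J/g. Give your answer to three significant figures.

q1 (melt at 0 °C): 126.8 × 337.0 = 42732 J
q2 (heat water 0.0→23.5 °C): 126.8 × 4.21 × 23.5 = 12545 J
Total: 42732 + 12545 = 55277 J = 55.3 kJ

q = 55.3 kJ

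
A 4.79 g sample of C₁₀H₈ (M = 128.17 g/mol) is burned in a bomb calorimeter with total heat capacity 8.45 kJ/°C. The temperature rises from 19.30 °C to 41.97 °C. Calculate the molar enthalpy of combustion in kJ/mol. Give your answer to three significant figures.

ΔT = 41.97 − 19.30 = 22.67 °C
q_cal = C_cal × ΔT = 8.45 × 22.67 = 191.5615 kJ
n = 4.79 / 128.17 = 0.03737 mol
q_rxn = −q_cal = -191.5615 kJ
ΔH = -191.5615 / 0.03737 = -5126 kJ/mol

ΔH = -5130 kJ/mol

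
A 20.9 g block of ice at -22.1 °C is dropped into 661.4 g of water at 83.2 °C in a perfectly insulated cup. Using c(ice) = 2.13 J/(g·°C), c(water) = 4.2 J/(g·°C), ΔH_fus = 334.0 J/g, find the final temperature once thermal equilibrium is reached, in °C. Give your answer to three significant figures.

T_f = 77.9 °C

Heat to bring ice to 0 °C and melt it: q₁ = 20.9×2.13×22.1 + 20.9×334.0 = 7964.4 J
Heat the water can supply cooling to 0 °C: 661.4×4.2×83.2 = 231120 J > q₁, so all ice melts.
Energy balance: 661.4×4.2×(83.2 − T) = 7964.4 + 20.9×4.2×(T − 0)
2777.88(83.2 − T) = 7964.4 + 87.78 T
231120 − 7964.4 = 2865.66 T
T = 223155.6 / 2865.66 = 77.87 °C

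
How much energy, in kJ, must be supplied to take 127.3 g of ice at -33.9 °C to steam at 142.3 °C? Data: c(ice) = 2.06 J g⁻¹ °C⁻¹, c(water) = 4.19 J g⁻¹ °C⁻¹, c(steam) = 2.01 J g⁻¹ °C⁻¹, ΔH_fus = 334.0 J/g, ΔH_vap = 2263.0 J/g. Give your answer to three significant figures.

q1 (heat ice -33.9→0.0 °C): 127.3 × 2.06 × 33.9 = 8890 J
q2 (melt at 0 °C): 127.3 × 334.0 = 42518 J
q3 (heat water 0.0→100.0 °C): 127.3 × 4.19 × 100.0 = 53339 J
q4 (vaporize at 100 °C): 127.3 × 2263.0 = 288080 J
q5 (heat steam 100.0→142.3 °C): 127.3 × 2.01 × 42.3 = 10823 J
Total: 8890 + 42518 + 53339 + 288080 + 10823 = 403650 J = 404 kJ

q = 404 kJ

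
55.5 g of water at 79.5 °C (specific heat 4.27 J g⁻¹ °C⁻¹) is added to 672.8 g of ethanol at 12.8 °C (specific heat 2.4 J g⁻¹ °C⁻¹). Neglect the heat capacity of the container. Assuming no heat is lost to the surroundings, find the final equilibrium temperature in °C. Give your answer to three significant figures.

Heat lost by water = heat gained by ethanol.
(55.5)(4.27)(79.5 − T) = (672.8)(2.4)(T − 12.8)
236.985 (79.5 − T) = 1614.72 (T − 12.8)
18840 − 236.985 T = 1614.72 T − 20668
39508 = 1851.705 T
T = 21.34 °C

T_f = 21.3 °C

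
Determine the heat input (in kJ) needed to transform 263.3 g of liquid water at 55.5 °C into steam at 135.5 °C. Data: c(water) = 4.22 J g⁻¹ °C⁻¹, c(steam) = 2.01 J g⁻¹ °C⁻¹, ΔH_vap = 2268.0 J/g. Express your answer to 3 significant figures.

q = 665 kJ

q1 (heat water 55.5→100.0 °C): 263.3 × 4.22 × 44.5 = 49445 J
q2 (vaporize at 100 °C): 263.3 × 2268.0 = 597164 J
q3 (heat steam 100.0→135.5 °C): 263.3 × 2.01 × 35.5 = 18788 J
Total: 49445 + 597164 + 18788 = 665397 J = 665 kJ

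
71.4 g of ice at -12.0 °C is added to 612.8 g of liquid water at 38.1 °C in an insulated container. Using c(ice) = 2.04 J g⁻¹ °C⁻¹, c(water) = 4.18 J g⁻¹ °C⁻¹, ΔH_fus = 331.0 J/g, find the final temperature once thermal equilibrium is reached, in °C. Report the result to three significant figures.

T_f = 25.2 °C

Heat to bring ice to 0 °C and melt it: q₁ = 71.4×2.04×12.0 + 71.4×331.0 = 25381 J
Heat the water can supply cooling to 0 °C: 612.8×4.18×38.1 = 97593.3 J > q₁, so all ice melts.
Energy balance: 612.8×4.18×(38.1 − T) = 25381 + 71.4×4.18×(T − 0)
2561.504(38.1 − T) = 25381 + 298.452 T
97593.3 − 25381 = 2859.956 T
T = 72212.3 / 2859.956 = 25.249 °C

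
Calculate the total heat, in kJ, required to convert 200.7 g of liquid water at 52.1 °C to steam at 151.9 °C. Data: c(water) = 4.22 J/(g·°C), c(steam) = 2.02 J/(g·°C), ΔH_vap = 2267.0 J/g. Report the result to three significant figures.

q = 517 kJ

q1 (heat water 52.1→100.0 °C): 200.7 × 4.22 × 47.9 = 40569 J
q2 (vaporize at 100 °C): 200.7 × 2267.0 = 454987 J
q3 (heat steam 100.0→151.9 °C): 200.7 × 2.02 × 51.9 = 21041 J
Total: 40569 + 454987 + 21041 = 516597 J = 517 kJ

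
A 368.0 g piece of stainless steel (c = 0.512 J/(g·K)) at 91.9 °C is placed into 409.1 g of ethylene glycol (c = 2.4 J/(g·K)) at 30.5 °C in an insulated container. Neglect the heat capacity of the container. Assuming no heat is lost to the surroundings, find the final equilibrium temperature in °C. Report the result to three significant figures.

T_f = 40.4 °C

Heat lost by stainless steel = heat gained by ethylene glycol.
(368.0)(0.512)(91.9 − T) = (409.1)(2.4)(T − 30.5)
188.416 (91.9 − T) = 981.84 (T − 30.5)
17315 − 188.416 T = 981.84 T − 29946
47261 = 1170.256 T
T = 40.39 °C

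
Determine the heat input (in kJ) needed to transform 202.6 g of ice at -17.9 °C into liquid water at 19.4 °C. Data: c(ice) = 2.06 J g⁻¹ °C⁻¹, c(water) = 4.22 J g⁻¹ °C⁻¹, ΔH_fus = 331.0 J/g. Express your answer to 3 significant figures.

q = 91.1 kJ

q1 (heat ice -17.9→0.0 °C): 202.6 × 2.06 × 17.9 = 7471 J
q2 (melt at 0 °C): 202.6 × 331.0 = 67061 J
q3 (heat water 0.0→19.4 °C): 202.6 × 4.22 × 19.4 = 16586 J
Total: 7471 + 67061 + 16586 = 91118 J = 91.1 kJ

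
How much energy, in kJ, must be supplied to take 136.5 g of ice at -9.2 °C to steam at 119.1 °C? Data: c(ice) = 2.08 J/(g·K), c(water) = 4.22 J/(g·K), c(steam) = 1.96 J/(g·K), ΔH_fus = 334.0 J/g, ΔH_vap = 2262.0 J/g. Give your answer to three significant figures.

q = 420 kJ

q1 (heat ice -9.2→0.0 °C): 136.5 × 2.08 × 9.2 = 2612 J
q2 (melt at 0 °C): 136.5 × 334.0 = 45591 J
q3 (heat water 0.0→100.0 °C): 136.5 × 4.22 × 100.0 = 57603 J
q4 (vaporize at 100 °C): 136.5 × 2262.0 = 308763 J
q5 (heat steam 100.0→119.1 °C): 136.5 × 1.96 × 19.1 = 5110 J
Total: 2612 + 45591 + 57603 + 308763 + 5110 = 419679 J = 420 kJ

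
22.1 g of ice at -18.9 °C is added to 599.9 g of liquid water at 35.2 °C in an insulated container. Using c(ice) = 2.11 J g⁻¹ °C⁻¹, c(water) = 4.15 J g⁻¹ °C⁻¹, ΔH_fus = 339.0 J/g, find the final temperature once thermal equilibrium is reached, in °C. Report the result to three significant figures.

Heat to bring ice to 0 °C and melt it: q₁ = 22.1×2.11×18.9 + 22.1×339.0 = 8373.2 J
Heat the water can supply cooling to 0 °C: 599.9×4.15×35.2 = 87633.4 J > q₁, so all ice melts.
Energy balance: 599.9×4.15×(35.2 − T) = 8373.2 + 22.1×4.15×(T − 0)
2489.585(35.2 − T) = 8373.2 + 91.715 T
87633.4 − 8373.2 = 2581.300 T
T = 79260.2 / 2581.300 = 30.71 °C

T_f = 30.7 °C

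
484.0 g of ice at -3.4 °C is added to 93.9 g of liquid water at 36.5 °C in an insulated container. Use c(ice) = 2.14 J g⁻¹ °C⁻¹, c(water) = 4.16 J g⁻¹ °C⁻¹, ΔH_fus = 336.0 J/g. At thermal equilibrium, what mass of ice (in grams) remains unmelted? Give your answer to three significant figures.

Heat to warm all ice to 0 °C: 484.0×2.14×3.4 = 3521.6 J
Heat released by water cooling to 0 °C: 93.9×4.16×36.5 = 14258 J
14258 J < 3521.6 + 484.0×336.0 = 166145.6 J, so not all ice melts; final T = 0 °C.
Heat left for melting: 14258 − 3521.6 = 10736.4 J
Mass melted = 10736.4 / 336.0 = 31.95 g
Ice remaining = 484.0 − 31.95 = 452.05 g

m_ice remaining = 452 g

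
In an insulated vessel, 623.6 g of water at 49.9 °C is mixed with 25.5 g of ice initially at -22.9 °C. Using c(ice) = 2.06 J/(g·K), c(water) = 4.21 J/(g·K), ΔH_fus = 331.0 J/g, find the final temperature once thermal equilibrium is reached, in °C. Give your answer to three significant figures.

Heat to bring ice to 0 °C and melt it: q₁ = 25.5×2.06×22.9 + 25.5×331.0 = 9643.4 J
Heat the water can supply cooling to 0 °C: 623.6×4.21×49.9 = 131005 J > q₁, so all ice melts.
Energy balance: 623.6×4.21×(49.9 − T) = 9643.4 + 25.5×4.21×(T − 0)
2625.356(49.9 − T) = 9643.4 + 107.355 T
131005 − 9643.4 = 2732.711 T
T = 121361.6 / 2732.711 = 44.41 °C

T_f = 44.4 °C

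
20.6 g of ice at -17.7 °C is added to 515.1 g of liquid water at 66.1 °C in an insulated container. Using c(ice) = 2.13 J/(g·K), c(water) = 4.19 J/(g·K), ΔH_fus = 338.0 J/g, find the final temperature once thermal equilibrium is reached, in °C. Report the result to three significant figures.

Heat to bring ice to 0 °C and melt it: q₁ = 20.6×2.13×17.7 + 20.6×338.0 = 7739.4 J
Heat the water can supply cooling to 0 °C: 515.1×4.19×66.1 = 142662 J > q₁, so all ice melts.
Energy balance: 515.1×4.19×(66.1 − T) = 7739.4 + 20.6×4.19×(T − 0)
2158.269(66.1 − T) = 7739.4 + 86.314 T
142662 − 7739.4 = 2244.583 T
T = 134922.6 / 2244.583 = 60.11 °C

T_f = 60.1 °C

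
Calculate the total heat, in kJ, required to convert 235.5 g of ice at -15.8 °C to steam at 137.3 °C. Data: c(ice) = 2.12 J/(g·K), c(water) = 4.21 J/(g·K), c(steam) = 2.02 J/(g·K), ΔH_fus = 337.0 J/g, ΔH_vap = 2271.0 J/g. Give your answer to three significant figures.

q = 739 kJ

q1 (heat ice -15.8→0.0 °C): 235.5 × 2.12 × 15.8 = 7888 J
q2 (melt at 0 °C): 235.5 × 337.0 = 79364 J
q3 (heat water 0.0→100.0 °C): 235.5 × 4.21 × 100.0 = 99146 J
q4 (vaporize at 100 °C): 235.5 × 2271.0 = 534821 J
q5 (heat steam 100.0→137.3 °C): 235.5 × 2.02 × 37.3 = 17744 J
Total: 7888 + 79364 + 99146 + 534821 + 17744 = 738963 J = 739 kJ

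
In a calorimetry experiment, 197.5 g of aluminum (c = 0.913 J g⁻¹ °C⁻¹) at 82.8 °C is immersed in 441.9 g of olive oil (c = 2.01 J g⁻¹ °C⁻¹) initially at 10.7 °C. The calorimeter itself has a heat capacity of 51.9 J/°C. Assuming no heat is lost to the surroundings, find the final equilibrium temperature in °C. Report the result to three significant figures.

T_f = 22.3 °C

Heat lost by aluminum = heat gained by olive oil + calorimeter.
(197.5)(0.913)(82.8 − T) = [(441.9)(2.01) + 51.9](T − 10.7)
180.3175 (82.8 − T) = 940.119 (T − 10.7)
14930 − 180.3175 T = 940.119 T − 10059
24989 = 1120.4365 T
T = 22.30 °C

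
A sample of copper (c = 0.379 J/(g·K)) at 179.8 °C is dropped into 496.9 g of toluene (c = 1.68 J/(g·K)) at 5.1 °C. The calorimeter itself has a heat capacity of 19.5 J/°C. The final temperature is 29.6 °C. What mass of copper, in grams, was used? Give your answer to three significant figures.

m = 368 g

q_gained = (496.9 × 1.68 + 19.5) × (29.6 − 5.1) = 20930 J
q_lost = m × 0.379 × (179.8 − 29.6) = 56.9258 m
m = 20930 / 56.9258 = 368 g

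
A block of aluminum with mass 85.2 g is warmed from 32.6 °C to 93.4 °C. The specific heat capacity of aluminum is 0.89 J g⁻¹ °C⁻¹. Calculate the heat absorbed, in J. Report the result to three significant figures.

q = 4610 J

q = m c ΔT = 85.2 × 0.89 × (93.4 − 32.6)
q = 85.2 × 0.89 × 60.8 = 4610 J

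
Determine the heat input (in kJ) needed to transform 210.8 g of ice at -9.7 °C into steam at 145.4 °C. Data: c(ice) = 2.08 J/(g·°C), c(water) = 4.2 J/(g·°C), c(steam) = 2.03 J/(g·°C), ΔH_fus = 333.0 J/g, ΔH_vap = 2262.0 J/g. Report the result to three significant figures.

q1 (heat ice -9.7→0.0 °C): 210.8 × 2.08 × 9.7 = 4253 J
q2 (melt at 0 °C): 210.8 × 333.0 = 70196 J
q3 (heat water 0.0→100.0 °C): 210.8 × 4.2 × 100.0 = 88536 J
q4 (vaporize at 100 °C): 210.8 × 2262.0 = 476830 J
q5 (heat steam 100.0→145.4 °C): 210.8 × 2.03 × 45.4 = 19428 J
Total: 4253 + 70196 + 88536 + 476830 + 19428 = 659243 J = 659 kJ

q = 659 kJ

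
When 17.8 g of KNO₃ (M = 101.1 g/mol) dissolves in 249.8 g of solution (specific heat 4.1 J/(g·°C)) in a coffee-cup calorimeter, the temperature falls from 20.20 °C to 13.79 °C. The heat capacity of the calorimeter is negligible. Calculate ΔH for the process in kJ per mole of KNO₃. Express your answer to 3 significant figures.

|ΔT| = |13.79 − 20.20| = 6.41 °C
|q_surr| = (249.8 × 4.1) × 6.41 = 1024.18 × 6.41 = 6565 J
n(KNO₃) = 17.8 / 101.1 = 0.1761 mol
Temperature fell, so q_rxn = +|q_surr| = 6.565 kJ
ΔH = q_rxn / n = 37.28 kJ/mol

ΔH = 37.3 kJ/mol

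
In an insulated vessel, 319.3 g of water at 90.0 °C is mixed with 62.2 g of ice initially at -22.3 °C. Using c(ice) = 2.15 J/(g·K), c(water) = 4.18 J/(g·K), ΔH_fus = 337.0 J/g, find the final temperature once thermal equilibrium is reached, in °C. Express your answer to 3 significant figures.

Heat to bring ice to 0 °C and melt it: q₁ = 62.2×2.15×22.3 + 62.2×337.0 = 23944 J
Heat the water can supply cooling to 0 °C: 319.3×4.18×90.0 = 120121 J > q₁, so all ice melts.
Energy balance: 319.3×4.18×(90.0 − T) = 23944 + 62.2×4.18×(T − 0)
1334.674(90.0 − T) = 23944 + 259.996 T
120121 − 23944 = 1594.670 T
T = 96177 / 1594.670 = 60.31 °C

T_f = 60.3 °C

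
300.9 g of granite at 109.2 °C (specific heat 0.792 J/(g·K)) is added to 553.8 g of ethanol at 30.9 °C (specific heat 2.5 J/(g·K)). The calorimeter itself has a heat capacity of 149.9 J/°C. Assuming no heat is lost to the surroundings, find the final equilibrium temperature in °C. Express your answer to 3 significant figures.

T_f = 41.4 °C

Heat lost by granite = heat gained by ethanol + calorimeter.
(300.9)(0.792)(109.2 − T) = [(553.8)(2.5) + 149.9](T − 30.9)
238.3128 (109.2 − T) = 1534.4 (T − 30.9)
26024 − 238.3128 T = 1534.4 T − 47413
73437 = 1772.7128 T
T = 41.43 °C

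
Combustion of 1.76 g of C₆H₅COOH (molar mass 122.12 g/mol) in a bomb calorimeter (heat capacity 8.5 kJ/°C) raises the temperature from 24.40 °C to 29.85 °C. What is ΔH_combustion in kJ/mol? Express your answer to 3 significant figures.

ΔT = 29.85 − 24.40 = 5.45 °C
q_cal = C_cal × ΔT = 8.5 × 5.45 = 46.325 kJ
n = 1.76 / 122.12 = 0.01441 mol
q_rxn = −q_cal = -46.325 kJ
ΔH = -46.325 / 0.01441 = -3214.8 kJ/mol

ΔH = -3210 kJ/mol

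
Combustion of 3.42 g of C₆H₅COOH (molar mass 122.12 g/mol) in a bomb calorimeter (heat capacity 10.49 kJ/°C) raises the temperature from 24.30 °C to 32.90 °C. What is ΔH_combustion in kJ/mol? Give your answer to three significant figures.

ΔT = 32.90 − 24.30 = 8.60 °C
q_cal = C_cal × ΔT = 10.49 × 8.60 = 90.214 kJ
n = 3.42 / 122.12 = 0.02801 mol
q_rxn = −q_cal = -90.214 kJ
ΔH = -90.214 / 0.02801 = -3221 kJ/mol

ΔH = -3220 kJ/mol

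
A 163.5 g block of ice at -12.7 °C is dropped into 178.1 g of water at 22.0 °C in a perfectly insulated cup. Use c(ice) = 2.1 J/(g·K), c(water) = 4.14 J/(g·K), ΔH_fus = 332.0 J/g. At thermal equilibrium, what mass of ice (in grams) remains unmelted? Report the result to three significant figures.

Heat to warm all ice to 0 °C: 163.5×2.1×12.7 = 4360.5 J
Heat released by water cooling to 0 °C: 178.1×4.14×22.0 = 16221 J
16221 J < 4360.5 + 163.5×332.0 = 58642.5 J, so not all ice melts; final T = 0 °C.
Heat left for melting: 16221 − 4360.5 = 11860.5 J
Mass melted = 11860.5 / 332.0 = 35.72 g
Ice remaining = 163.5 − 35.72 = 127.78 g

m_ice remaining = 128 g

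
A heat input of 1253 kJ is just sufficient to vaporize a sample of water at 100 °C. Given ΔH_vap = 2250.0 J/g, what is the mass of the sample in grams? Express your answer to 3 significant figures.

m = q / ΔH_vap = 1253000 J / 2250.0 J/g = 557 g

m = 557 g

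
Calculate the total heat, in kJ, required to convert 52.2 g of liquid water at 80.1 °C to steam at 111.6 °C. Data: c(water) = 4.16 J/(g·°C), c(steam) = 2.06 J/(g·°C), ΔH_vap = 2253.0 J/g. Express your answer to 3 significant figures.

q1 (heat water 80.1→100.0 °C): 52.2 × 4.16 × 19.9 = 4321 J
q2 (vaporize at 100 °C): 52.2 × 2253.0 = 117607 J
q3 (heat steam 100.0→111.6 °C): 52.2 × 2.06 × 11.6 = 1247 J
Total: 4321 + 117607 + 1247 = 123175 J = 123 kJ

q = 123 kJ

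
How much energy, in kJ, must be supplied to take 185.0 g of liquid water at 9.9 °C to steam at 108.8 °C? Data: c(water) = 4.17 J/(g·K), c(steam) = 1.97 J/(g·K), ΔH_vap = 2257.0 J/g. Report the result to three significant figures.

q = 490 kJ

q1 (heat water 9.9→100.0 °C): 185.0 × 4.17 × 90.1 = 69508 J
q2 (vaporize at 100 °C): 185.0 × 2257.0 = 417545 J
q3 (heat steam 100.0→108.8 °C): 185.0 × 1.97 × 8.8 = 3207 J
Total: 69508 + 417545 + 3207 = 490260 J = 490 kJ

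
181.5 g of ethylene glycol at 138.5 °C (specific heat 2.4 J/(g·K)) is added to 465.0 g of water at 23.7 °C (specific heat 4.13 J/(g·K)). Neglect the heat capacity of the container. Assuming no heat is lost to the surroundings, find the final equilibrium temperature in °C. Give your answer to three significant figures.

Heat lost by ethylene glycol = heat gained by water.
(181.5)(2.4)(138.5 − T) = (465.0)(4.13)(T − 23.7)
435.6 (138.5 − T) = 1920.45 (T − 23.7)
60331 − 435.6 T = 1920.45 T − 45515
105846 = 2356.05 T
T = 44.93 °C

T_f = 44.9 °C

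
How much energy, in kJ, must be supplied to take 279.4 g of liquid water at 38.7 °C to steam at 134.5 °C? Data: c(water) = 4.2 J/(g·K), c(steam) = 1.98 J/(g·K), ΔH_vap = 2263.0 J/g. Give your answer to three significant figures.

q = 723 kJ

q1 (heat water 38.7→100.0 °C): 279.4 × 4.2 × 61.3 = 71934 J
q2 (vaporize at 100 °C): 279.4 × 2263.0 = 632282 J
q3 (heat steam 100.0→134.5 °C): 279.4 × 1.98 × 34.5 = 19086 J
Total: 71934 + 632282 + 19086 = 723302 J = 723 kJ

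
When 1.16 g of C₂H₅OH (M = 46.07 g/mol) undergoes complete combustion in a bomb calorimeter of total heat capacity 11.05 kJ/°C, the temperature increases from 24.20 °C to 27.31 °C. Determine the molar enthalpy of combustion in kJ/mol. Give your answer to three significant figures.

ΔH = -1360 kJ/mol

ΔT = 27.31 − 24.20 = 3.11 °C
q_cal = C_cal × ΔT = 11.05 × 3.11 = 34.3655 kJ
n = 1.16 / 46.07 = 0.02518 mol
q_rxn = −q_cal = -34.3655 kJ
ΔH = -34.3655 / 0.02518 = -1364.8 kJ/mol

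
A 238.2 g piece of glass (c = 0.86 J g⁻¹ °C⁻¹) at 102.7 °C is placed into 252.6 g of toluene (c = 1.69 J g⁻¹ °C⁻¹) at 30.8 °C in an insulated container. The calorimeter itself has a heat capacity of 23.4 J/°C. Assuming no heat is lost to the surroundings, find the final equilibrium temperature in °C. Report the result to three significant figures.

Heat lost by glass = heat gained by toluene + calorimeter.
(238.2)(0.86)(102.7 − T) = [(252.6)(1.69) + 23.4](T − 30.8)
204.852 (102.7 − T) = 450.294 (T − 30.8)
21038 − 204.852 T = 450.294 T − 13869
34907 = 655.146 T
T = 53.28 °C

T_f = 53.3 °C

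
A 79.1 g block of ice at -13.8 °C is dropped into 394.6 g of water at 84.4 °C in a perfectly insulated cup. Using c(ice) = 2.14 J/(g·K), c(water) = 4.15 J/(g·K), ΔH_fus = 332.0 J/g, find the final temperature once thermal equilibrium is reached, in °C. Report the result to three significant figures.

Heat to bring ice to 0 °C and melt it: q₁ = 79.1×2.14×13.8 + 79.1×332.0 = 28597 J
Heat the water can supply cooling to 0 °C: 394.6×4.15×84.4 = 138213 J > q₁, so all ice melts.
Energy balance: 394.6×4.15×(84.4 − T) = 28597 + 79.1×4.15×(T − 0)
1637.59(84.4 − T) = 28597 + 328.265 T
138213 − 28597 = 1965.855 T
T = 109616 / 1965.855 = 55.76 °C

T_f = 55.8 °C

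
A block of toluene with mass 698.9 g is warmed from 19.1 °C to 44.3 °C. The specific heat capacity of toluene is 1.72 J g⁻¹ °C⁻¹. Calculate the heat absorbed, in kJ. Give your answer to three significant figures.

q = m c ΔT = 698.9 × 1.72 × (44.3 − 19.1)
q = 698.9 × 1.72 × 25.2 = 30290 J = 30.3 kJ

q = 30.3 kJ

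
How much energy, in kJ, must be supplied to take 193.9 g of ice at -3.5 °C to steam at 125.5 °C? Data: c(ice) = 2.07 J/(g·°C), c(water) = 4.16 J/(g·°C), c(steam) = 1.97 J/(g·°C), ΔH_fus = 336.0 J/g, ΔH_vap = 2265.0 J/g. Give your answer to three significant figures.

q1 (heat ice -3.5→0.0 °C): 193.9 × 2.07 × 3.5 = 1405 J
q2 (melt at 0 °C): 193.9 × 336.0 = 65150 J
q3 (heat water 0.0→100.0 °C): 193.9 × 4.16 × 100.0 = 80662 J
q4 (vaporize at 100 °C): 193.9 × 2265.0 = 439184 J
q5 (heat steam 100.0→125.5 °C): 193.9 × 1.97 × 25.5 = 9741 J
Total: 1405 + 65150 + 80662 + 439184 + 9741 = 596142 J = 596 kJ

q = 596 kJ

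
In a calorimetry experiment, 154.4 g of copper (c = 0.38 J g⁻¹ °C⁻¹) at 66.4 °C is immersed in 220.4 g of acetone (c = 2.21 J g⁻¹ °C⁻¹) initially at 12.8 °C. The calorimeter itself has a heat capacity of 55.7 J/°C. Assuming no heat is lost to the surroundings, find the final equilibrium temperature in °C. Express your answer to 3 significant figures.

T_f = 18.0 °C

Heat lost by copper = heat gained by acetone + calorimeter.
(154.4)(0.38)(66.4 − T) = [(220.4)(2.21) + 55.7](T − 12.8)
58.672 (66.4 − T) = 542.784 (T − 12.8)
3895.8 − 58.672 T = 542.784 T − 6947.6
10843.4 = 601.456 T
T = 18.03 °C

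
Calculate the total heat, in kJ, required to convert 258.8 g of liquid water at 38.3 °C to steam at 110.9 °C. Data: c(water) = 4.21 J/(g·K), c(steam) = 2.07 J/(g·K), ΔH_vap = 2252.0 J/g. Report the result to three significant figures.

q = 656 kJ

q1 (heat water 38.3→100.0 °C): 258.8 × 4.21 × 61.7 = 67225 J
q2 (vaporize at 100 °C): 258.8 × 2252.0 = 582818 J
q3 (heat steam 100.0→110.9 °C): 258.8 × 2.07 × 10.9 = 5839 J
Total: 67225 + 582818 + 5839 = 655882 J = 656 kJ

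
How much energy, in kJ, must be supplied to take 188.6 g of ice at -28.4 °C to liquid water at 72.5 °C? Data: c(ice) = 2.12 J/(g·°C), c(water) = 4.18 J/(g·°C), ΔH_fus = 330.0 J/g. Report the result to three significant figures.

q = 131 kJ

q1 (heat ice -28.4→0.0 °C): 188.6 × 2.12 × 28.4 = 11355 J
q2 (melt at 0 °C): 188.6 × 330.0 = 62238 J
q3 (heat water 0.0→72.5 °C): 188.6 × 4.18 × 72.5 = 57155 J
Total: 11355 + 62238 + 57155 = 130748 J = 131 kJ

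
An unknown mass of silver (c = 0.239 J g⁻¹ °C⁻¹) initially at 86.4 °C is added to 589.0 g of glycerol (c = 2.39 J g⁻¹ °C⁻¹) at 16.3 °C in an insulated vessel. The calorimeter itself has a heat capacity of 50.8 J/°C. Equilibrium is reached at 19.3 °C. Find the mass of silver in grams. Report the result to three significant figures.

m = 273 g

q_gained = (589.0 × 2.39 + 50.8) × (19.3 − 16.3) = 4376 J
q_lost = m × 0.239 × (86.4 − 19.3) = 16.0369 m
m = 4376 / 16.0369 = 273 g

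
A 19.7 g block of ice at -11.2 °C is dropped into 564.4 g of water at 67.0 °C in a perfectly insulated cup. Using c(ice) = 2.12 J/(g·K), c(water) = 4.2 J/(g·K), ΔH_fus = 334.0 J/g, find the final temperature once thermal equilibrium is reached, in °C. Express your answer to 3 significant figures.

T_f = 61.9 °C

Heat to bring ice to 0 °C and melt it: q₁ = 19.7×2.12×11.2 + 19.7×334.0 = 7047.6 J
Heat the water can supply cooling to 0 °C: 564.4×4.2×67.0 = 158822 J > q₁, so all ice melts.
Energy balance: 564.4×4.2×(67.0 − T) = 7047.6 + 19.7×4.2×(T − 0)
2370.48(67.0 − T) = 7047.6 + 82.74 T
158822 − 7047.6 = 2453.22 T
T = 151774.4 / 2453.22 = 61.87 °C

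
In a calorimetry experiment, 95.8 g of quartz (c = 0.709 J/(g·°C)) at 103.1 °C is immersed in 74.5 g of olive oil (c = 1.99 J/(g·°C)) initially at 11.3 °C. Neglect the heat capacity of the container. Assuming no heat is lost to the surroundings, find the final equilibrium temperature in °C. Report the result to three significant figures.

T_f = 40.1 °C

Heat lost by quartz = heat gained by olive oil.
(95.8)(0.709)(103.1 − T) = (74.5)(1.99)(T − 11.3)
67.9222 (103.1 − T) = 148.255 (T − 11.3)
7002.8 − 67.9222 T = 148.255 T − 1675.3
8678.1 = 216.1772 T
T = 40.14 °C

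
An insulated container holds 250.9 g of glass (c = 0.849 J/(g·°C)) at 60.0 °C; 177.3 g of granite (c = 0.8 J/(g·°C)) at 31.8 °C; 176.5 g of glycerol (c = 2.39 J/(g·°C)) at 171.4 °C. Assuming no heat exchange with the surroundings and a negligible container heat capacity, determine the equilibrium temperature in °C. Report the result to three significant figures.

Σ mᵢcᵢ(T − Tᵢ) = 0  ⇒  T = Σ mᵢcᵢTᵢ / Σ mᵢcᵢ
Σ mᵢcᵢ = 250.9×0.849 + 177.3×0.8 + 176.5×2.39 = 776.6891
Σ mᵢcᵢTᵢ = 213.0141×60.0 + 141.84×31.8 + 421.835×171.4 = 89594
T = 89594 / 776.6891 = 115.4 °C

T_f = 115 °C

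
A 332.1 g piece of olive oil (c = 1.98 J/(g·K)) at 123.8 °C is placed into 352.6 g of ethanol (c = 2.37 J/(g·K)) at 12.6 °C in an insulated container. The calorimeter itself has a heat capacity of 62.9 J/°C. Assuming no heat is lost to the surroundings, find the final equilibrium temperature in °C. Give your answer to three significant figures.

T_f = 59.6 °C

Heat lost by olive oil = heat gained by ethanol + calorimeter.
(332.1)(1.98)(123.8 − T) = [(352.6)(2.37) + 62.9](T − 12.6)
657.558 (123.8 − T) = 898.562 (T − 12.6)
81406 − 657.558 T = 898.562 T − 11322
92728 = 1556.120 T
T = 59.59 °C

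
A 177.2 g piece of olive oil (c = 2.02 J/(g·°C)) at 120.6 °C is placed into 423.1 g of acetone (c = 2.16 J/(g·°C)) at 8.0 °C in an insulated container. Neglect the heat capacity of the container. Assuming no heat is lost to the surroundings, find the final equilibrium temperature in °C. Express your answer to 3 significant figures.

T_f = 39.7 °C

Heat lost by olive oil = heat gained by acetone.
(177.2)(2.02)(120.6 − T) = (423.1)(2.16)(T − 8.0)
357.944 (120.6 − T) = 913.896 (T − 8.0)
43168 − 357.944 T = 913.896 T − 7311.2
50479.2 = 1271.840 T
T = 39.69 °C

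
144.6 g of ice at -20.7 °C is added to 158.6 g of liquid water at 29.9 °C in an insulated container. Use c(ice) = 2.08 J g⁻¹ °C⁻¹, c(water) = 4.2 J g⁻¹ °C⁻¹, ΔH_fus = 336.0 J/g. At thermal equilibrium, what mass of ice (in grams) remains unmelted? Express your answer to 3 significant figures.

Heat to warm all ice to 0 °C: 144.6×2.08×20.7 = 6225.9 J
Heat released by water cooling to 0 °C: 158.6×4.2×29.9 = 19917 J
19917 J < 6225.9 + 144.6×336.0 = 54811.5 J, so not all ice melts; final T = 0 °C.
Heat left for melting: 19917 − 6225.9 = 13691.1 J
Mass melted = 13691.1 / 336.0 = 40.75 g
Ice remaining = 144.6 − 40.75 = 103.85 g

m_ice remaining = 104 g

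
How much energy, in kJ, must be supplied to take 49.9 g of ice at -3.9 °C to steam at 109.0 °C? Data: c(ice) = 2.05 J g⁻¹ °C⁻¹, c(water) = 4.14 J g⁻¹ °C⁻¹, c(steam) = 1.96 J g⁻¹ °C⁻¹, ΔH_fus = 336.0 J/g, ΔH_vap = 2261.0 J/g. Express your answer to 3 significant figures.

q = 152 kJ

q1 (heat ice -3.9→0.0 °C): 49.9 × 2.05 × 3.9 = 399 J
q2 (melt at 0 °C): 49.9 × 336.0 = 16766 J
q3 (heat water 0.0→100.0 °C): 49.9 × 4.14 × 100.0 = 20659 J
q4 (vaporize at 100 °C): 49.9 × 2261.0 = 112824 J
q5 (heat steam 100.0→109.0 °C): 49.9 × 1.96 × 9.0 = 880 J
Total: 399 + 16766 + 20659 + 112824 + 880 = 151528 J = 152 kJ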